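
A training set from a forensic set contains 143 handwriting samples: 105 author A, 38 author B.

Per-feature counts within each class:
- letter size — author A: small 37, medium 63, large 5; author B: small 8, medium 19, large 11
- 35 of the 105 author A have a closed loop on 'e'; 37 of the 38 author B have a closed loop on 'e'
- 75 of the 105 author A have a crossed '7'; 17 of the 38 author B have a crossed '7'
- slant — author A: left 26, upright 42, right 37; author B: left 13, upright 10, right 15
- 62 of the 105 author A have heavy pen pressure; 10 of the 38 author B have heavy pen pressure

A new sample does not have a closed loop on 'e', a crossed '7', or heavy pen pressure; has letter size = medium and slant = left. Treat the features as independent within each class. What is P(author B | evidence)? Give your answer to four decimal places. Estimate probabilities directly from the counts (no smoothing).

0.0541

author A: (105/143) × (63/105) × (70/105) × (30/105) × (26/105) × (43/105) ≈ 0.00850959
author B: (38/143) × (19/38) × (1/38) × (21/38) × (13/38) × (28/38) ≈ 0.000487084
P(author B | x) = 0.000487084 / 0.008996674 ≈ 0.0541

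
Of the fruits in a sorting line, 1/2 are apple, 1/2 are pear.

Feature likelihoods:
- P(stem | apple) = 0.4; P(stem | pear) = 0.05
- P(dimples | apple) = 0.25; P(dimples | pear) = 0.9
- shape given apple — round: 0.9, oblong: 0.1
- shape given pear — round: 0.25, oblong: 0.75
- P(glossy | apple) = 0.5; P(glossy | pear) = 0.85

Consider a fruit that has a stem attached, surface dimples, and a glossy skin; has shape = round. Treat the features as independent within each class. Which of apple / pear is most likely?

apple

apple: 0.5 × 0.4 × 0.25 × 0.9 × 0.5 = 0.0225
pear: 0.5 × 0.05 × 0.9 × 0.25 × 0.85 = 0.00478125
Highest score → apple.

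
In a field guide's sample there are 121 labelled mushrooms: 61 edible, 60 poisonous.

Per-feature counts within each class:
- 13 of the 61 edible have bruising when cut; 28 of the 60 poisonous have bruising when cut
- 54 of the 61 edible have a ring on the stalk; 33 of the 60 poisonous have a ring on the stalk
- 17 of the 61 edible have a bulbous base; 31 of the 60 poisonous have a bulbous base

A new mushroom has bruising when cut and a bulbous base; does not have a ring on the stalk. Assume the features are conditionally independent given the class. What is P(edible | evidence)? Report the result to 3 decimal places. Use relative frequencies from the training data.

edible: (61/121) × (13/61) × (7/61) × (17/61) ≈ 0.00343594
poisonous: (60/121) × (28/60) × (27/60) × (31/60) ≈ 0.0538017
P(edible | x) = 0.00343594 / 0.05723764 ≈ 0.060

0.060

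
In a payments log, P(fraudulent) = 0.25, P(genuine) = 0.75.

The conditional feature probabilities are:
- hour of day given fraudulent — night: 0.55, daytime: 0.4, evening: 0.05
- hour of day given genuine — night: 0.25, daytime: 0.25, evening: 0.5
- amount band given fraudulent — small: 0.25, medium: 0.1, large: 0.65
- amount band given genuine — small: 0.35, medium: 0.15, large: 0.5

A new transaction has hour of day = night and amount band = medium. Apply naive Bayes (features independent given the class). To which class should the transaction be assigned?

fraudulent: 0.25 × 0.55 × 0.1 = 0.01375
genuine: 0.75 × 0.25 × 0.15 = 0.028125
Highest score → genuine.

genuine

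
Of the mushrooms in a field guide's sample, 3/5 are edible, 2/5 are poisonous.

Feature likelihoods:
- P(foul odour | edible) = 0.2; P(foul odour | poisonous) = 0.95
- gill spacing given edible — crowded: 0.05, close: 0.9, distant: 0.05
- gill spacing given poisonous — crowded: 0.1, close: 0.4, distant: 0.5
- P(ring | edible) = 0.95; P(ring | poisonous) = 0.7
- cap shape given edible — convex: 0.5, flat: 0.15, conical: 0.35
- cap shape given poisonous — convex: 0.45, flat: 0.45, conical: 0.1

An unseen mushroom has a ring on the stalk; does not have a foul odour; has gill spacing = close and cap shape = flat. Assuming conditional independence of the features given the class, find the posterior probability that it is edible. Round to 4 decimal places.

0.9607

edible: 0.6 × (1−0.2) × 0.9 × 0.95 × 0.15 = 0.06156
poisonous: 0.4 × (1−0.95) × 0.4 × 0.7 × 0.45 = 0.00252
P(edible | x) = 0.06156 / 0.06408 ≈ 0.9607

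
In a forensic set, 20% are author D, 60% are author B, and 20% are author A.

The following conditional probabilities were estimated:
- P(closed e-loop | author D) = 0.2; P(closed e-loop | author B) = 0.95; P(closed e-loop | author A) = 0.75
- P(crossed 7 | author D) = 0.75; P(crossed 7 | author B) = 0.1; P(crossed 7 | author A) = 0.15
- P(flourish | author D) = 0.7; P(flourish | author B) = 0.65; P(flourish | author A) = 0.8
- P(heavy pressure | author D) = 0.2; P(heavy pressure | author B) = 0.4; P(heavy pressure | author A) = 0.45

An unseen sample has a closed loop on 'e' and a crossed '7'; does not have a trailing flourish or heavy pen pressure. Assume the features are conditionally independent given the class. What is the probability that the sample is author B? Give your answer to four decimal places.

author D: 0.2 × 0.2 × 0.75 × (1−0.7) × (1−0.2) = 0.0072
author B: 0.6 × 0.95 × 0.1 × (1−0.65) × (1−0.4) = 0.01197
author A: 0.2 × 0.75 × 0.15 × (1−0.8) × (1−0.45) = 0.002475
P(author B | x) = 0.01197 / 0.021645 ≈ 0.5530

0.5530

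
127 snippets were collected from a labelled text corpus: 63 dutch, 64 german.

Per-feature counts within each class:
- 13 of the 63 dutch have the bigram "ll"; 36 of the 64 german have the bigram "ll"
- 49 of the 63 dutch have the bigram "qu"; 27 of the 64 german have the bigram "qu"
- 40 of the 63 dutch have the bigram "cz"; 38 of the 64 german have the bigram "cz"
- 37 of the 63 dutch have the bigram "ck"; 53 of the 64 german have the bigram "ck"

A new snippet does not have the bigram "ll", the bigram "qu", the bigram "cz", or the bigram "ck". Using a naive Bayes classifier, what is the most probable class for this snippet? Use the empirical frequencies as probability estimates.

dutch

dutch: (63/127) × (50/63) × (14/63) × (23/63) × (26/63) ≈ 0.0131818
german: (64/127) × (28/64) × (37/64) × (26/64) × (11/64) ≈ 0.00889984
Highest score → dutch.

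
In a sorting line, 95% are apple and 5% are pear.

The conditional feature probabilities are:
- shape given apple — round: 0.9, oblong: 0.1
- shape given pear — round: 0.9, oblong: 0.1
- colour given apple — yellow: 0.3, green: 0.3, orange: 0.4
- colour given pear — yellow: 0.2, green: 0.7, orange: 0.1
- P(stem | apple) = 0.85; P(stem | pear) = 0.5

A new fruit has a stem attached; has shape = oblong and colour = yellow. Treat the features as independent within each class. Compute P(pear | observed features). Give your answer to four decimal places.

0.0202

apple: 0.95 × 0.1 × 0.3 × 0.85 = 0.024225
pear: 0.05 × 0.1 × 0.2 × 0.5 = 0.0005
P(pear | x) = 0.0005 / 0.024725 ≈ 0.0202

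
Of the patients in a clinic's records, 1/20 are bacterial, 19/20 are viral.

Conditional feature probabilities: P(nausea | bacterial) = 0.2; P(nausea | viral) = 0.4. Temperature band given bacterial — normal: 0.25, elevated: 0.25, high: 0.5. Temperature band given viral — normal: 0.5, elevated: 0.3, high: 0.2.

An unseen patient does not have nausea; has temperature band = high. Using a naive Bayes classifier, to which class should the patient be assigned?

bacterial: 0.05 × (1−0.2) × 0.5 = 0.02
viral: 0.95 × (1−0.4) × 0.2 = 0.114
Highest score → viral.

viral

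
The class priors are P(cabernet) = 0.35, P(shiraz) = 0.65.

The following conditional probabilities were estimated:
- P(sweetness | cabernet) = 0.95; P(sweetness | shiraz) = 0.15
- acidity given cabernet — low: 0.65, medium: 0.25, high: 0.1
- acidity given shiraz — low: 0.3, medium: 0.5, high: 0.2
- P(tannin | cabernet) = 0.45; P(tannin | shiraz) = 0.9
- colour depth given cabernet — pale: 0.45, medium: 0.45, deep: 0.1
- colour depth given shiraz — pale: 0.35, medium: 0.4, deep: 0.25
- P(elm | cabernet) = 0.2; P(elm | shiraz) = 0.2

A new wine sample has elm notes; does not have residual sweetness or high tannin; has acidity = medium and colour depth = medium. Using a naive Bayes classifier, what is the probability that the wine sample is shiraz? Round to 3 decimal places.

cabernet: 0.35 × (1−0.95) × 0.25 × (1−0.45) × 0.45 × 0.2 = 0.0002165625
shiraz: 0.65 × (1−0.15) × 0.5 × (1−0.9) × 0.4 × 0.2 = 0.00221
P(shiraz | x) = 0.00221 / 0.0024265625 ≈ 0.911

0.911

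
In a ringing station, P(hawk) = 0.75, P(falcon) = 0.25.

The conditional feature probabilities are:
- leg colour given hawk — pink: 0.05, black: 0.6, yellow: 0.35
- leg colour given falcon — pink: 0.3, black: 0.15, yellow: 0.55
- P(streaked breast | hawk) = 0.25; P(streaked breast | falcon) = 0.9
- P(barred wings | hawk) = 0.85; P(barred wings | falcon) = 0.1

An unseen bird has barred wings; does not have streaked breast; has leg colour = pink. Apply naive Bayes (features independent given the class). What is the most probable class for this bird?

hawk

hawk: 0.75 × 0.05 × (1−0.25) × 0.85 = 0.02390625
falcon: 0.25 × 0.3 × (1−0.9) × 0.1 = 0.00075
Highest score → hawk.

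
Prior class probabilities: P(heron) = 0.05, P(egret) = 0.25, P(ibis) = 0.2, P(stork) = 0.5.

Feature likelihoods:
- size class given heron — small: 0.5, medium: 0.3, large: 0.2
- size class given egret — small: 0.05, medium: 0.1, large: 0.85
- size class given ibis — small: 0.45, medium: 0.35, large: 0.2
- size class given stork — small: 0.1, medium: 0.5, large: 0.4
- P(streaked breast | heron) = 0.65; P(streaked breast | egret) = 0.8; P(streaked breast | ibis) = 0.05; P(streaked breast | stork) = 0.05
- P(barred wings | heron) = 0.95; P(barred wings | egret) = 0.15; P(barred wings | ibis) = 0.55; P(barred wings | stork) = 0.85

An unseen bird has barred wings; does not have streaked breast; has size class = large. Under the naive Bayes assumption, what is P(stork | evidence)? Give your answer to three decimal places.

heron: 0.05 × 0.2 × (1−0.65) × 0.95 = 0.003325
egret: 0.25 × 0.85 × (1−0.8) × 0.15 = 0.006375
ibis: 0.2 × 0.2 × (1−0.05) × 0.55 = 0.0209
stork: 0.5 × 0.4 × (1−0.05) × 0.85 = 0.1615
P(stork | x) = 0.1615 / 0.1921 ≈ 0.841

0.841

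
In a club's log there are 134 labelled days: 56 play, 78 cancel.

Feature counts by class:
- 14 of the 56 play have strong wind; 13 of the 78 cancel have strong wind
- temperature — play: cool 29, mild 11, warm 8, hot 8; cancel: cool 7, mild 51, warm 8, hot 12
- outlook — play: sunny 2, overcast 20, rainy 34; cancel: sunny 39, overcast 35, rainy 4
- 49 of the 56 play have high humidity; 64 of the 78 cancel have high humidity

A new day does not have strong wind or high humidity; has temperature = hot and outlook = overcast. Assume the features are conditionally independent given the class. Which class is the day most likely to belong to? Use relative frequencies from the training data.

play: (56/134) × (42/56) × (8/56) × (20/56) × (7/56) ≈ 0.00199893
cancel: (78/134) × (65/78) × (12/78) × (35/78) × (14/78) ≈ 0.00601038
Highest score → cancel.

cancel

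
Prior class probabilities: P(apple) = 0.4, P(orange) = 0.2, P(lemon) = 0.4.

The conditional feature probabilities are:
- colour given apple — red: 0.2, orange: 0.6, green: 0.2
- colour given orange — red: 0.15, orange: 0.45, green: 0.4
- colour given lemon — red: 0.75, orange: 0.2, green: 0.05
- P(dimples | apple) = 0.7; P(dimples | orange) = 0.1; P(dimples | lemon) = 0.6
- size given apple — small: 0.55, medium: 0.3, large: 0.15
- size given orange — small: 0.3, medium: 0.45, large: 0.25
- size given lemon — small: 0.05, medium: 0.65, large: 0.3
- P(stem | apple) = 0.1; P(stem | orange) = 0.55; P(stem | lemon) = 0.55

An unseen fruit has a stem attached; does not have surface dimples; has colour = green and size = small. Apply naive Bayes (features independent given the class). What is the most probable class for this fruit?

orange

apple: 0.4 × 0.2 × (1−0.7) × 0.55 × 0.1 = 0.00132
orange: 0.2 × 0.4 × (1−0.1) × 0.3 × 0.55 = 0.01188
lemon: 0.4 × 0.05 × (1−0.6) × 0.05 × 0.55 = 0.00022
Highest score → orange.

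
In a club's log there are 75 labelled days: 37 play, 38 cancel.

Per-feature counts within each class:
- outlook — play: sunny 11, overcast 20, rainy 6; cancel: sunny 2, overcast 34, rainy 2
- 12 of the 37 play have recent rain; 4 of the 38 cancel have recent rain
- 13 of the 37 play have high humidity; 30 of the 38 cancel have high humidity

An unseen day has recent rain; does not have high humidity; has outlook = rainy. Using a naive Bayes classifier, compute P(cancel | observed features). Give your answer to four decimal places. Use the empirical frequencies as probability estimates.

0.0339

play: (37/75) × (6/37) × (12/37) × (24/37) ≈ 0.0168298
cancel: (38/75) × (2/38) × (4/38) × (8/38) ≈ 0.000590951
P(cancel | x) = 0.000590951 / 0.017420751 ≈ 0.0339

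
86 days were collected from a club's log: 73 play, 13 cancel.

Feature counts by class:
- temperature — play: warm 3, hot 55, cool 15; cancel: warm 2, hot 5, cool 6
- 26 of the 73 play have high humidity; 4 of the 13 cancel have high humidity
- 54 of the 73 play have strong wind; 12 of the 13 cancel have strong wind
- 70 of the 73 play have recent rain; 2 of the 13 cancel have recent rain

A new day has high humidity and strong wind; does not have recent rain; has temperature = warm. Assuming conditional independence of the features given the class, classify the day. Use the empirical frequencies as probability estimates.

play: (73/86) × (3/73) × (26/73) × (54/73) × (3/73) ≈ 0.000377696
cancel: (13/86) × (2/13) × (4/13) × (12/13) × (11/13) ≈ 0.00558902
Highest score → cancel.

cancel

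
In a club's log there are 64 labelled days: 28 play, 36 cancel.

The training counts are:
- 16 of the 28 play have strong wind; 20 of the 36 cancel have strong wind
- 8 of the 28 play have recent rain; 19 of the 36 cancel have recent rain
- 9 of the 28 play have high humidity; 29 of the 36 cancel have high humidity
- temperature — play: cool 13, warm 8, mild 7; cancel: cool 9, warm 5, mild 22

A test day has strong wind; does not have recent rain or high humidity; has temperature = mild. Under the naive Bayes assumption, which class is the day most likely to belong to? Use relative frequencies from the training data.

play

play: (28/64) × (16/28) × (20/28) × (19/28) × (7/28) ≈ 0.0302934
cancel: (36/64) × (20/36) × (17/36) × (7/36) × (22/36) ≈ 0.0175353
Highest score → play.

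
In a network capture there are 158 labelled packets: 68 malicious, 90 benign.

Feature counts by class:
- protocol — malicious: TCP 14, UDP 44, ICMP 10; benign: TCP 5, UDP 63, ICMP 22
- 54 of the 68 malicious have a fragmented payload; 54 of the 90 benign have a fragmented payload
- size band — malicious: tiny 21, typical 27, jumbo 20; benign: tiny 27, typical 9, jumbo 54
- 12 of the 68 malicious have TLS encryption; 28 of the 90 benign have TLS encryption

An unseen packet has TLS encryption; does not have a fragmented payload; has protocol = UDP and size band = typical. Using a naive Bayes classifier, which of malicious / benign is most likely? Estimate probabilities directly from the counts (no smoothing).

benign

malicious: (68/158) × (44/68) × (14/68) × (27/68) × (12/68) ≈ 0.00401737
benign: (90/158) × (63/90) × (36/90) × (9/90) × (28/90) ≈ 0.00496203
Highest score → benign.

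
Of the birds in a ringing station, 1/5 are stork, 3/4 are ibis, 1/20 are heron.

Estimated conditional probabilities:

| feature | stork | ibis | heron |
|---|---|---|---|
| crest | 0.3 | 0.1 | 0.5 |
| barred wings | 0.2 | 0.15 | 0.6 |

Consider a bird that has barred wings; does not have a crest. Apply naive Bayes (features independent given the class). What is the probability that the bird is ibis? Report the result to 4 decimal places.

0.7019

stork: 0.2 × (1−0.3) × 0.2 = 0.028
ibis: 0.75 × (1−0.1) × 0.15 = 0.10125
heron: 0.05 × (1−0.5) × 0.6 = 0.015
P(ibis | x) = 0.10125 / 0.14425 ≈ 0.7019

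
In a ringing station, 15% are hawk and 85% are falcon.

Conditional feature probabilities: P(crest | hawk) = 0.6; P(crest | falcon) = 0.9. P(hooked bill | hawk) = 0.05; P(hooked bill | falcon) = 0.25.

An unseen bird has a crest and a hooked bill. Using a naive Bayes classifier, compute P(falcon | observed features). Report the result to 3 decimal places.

0.977

hawk: 0.15 × 0.6 × 0.05 = 0.0045
falcon: 0.85 × 0.9 × 0.25 = 0.19125
P(falcon | x) = 0.19125 / 0.19575 ≈ 0.977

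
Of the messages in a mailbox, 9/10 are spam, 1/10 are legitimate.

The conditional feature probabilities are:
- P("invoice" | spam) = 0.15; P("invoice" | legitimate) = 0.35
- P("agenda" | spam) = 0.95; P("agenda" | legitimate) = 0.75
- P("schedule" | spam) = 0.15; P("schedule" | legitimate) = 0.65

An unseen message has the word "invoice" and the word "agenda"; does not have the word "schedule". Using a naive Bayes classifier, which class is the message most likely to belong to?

spam: 0.9 × 0.15 × 0.95 × (1−0.15) = 0.1090125
legitimate: 0.1 × 0.35 × 0.75 × (1−0.65) = 0.0091875
Highest score → spam.

spam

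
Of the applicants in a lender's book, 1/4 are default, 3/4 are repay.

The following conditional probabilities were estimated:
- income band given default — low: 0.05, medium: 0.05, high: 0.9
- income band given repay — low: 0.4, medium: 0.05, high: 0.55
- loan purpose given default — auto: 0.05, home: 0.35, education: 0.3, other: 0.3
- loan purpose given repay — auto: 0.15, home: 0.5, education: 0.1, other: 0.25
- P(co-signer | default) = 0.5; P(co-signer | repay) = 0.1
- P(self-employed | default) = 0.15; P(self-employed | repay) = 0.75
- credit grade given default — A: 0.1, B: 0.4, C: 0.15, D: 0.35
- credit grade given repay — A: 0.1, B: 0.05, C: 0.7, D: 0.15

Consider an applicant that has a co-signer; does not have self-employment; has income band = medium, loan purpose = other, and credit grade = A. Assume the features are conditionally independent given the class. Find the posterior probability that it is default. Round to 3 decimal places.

default: 0.25 × 0.05 × 0.3 × 0.5 × (1−0.15) × 0.1 = 0.000159375
repay: 0.75 × 0.05 × 0.25 × 0.1 × (1−0.75) × 0.1 = 0.0000234375
P(default | x) = 0.000159375 / 0.0001828125 ≈ 0.872

0.872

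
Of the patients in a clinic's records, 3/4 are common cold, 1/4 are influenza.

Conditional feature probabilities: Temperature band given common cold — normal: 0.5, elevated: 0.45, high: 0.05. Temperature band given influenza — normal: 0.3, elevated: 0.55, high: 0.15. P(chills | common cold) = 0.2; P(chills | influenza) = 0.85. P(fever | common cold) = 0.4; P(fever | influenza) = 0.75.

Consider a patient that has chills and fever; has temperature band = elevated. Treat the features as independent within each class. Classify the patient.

common cold: 0.75 × 0.45 × 0.2 × 0.4 = 0.027
influenza: 0.25 × 0.55 × 0.85 × 0.75 = 0.08765625
Highest score → influenza.

influenza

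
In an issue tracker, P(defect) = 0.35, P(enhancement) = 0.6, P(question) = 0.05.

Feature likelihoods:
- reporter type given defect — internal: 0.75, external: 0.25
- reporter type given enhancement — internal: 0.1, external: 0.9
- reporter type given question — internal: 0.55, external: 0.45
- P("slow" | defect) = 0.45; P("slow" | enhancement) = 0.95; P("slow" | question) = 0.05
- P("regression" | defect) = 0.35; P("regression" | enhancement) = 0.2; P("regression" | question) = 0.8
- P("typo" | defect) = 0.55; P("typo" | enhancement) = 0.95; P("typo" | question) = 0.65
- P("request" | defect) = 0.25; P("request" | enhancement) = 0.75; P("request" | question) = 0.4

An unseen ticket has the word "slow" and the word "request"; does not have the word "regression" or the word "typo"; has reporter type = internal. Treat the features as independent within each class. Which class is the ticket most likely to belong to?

defect

defect: 0.35 × 0.75 × 0.45 × (1−0.35) × (1−0.55) × 0.25 = 0.008637890625
enhancement: 0.6 × 0.1 × 0.95 × (1−0.2) × (1−0.95) × 0.75 = 0.00171
question: 0.05 × 0.55 × 0.05 × (1−0.8) × (1−0.65) × 0.4 = 0.0000385
Highest score → defect.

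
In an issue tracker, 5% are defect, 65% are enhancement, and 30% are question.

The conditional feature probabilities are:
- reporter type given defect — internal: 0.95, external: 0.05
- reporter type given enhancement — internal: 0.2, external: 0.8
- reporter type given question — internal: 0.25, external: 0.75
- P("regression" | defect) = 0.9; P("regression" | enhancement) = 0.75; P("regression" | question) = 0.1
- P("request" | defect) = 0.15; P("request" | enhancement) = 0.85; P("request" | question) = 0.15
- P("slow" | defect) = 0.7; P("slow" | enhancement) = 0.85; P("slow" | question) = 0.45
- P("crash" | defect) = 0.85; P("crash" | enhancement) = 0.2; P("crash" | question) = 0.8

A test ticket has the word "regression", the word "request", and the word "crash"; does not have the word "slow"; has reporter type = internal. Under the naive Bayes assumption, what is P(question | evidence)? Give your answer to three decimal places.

defect: 0.05 × 0.95 × 0.9 × 0.15 × (1−0.7) × 0.85 = 0.0016351875
enhancement: 0.65 × 0.2 × 0.75 × 0.85 × (1−0.85) × 0.2 = 0.00248625
question: 0.3 × 0.25 × 0.1 × 0.15 × (1−0.45) × 0.8 = 0.000495
P(question | x) = 0.000495 / 0.0046164375 ≈ 0.107

0.107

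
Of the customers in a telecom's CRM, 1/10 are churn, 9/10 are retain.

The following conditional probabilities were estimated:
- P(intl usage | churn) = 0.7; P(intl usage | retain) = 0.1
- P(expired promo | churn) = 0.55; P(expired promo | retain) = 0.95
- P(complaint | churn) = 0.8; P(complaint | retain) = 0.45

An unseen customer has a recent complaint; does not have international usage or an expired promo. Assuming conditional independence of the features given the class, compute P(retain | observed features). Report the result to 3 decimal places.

churn: 0.1 × (1−0.7) × (1−0.55) × 0.8 = 0.0108
retain: 0.9 × (1−0.1) × (1−0.95) × 0.45 = 0.018225
P(retain | x) = 0.018225 / 0.029025 ≈ 0.628

0.628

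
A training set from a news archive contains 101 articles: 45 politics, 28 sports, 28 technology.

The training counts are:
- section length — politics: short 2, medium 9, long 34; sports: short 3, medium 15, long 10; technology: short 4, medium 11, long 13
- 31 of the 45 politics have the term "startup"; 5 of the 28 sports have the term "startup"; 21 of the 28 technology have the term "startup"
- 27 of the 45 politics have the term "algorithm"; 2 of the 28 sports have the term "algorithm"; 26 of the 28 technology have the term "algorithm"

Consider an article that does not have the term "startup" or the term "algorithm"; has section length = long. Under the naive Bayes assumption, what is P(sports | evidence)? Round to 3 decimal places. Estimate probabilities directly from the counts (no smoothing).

0.631

politics: (45/101) × (34/45) × (14/45) × (18/45) ≈ 0.0418922
sports: (28/101) × (10/28) × (23/28) × (26/28) ≈ 0.0755203
technology: (28/101) × (13/28) × (7/28) × (2/28) ≈ 0.00229844
P(sports | x) = 0.0755203 / 0.11971094 ≈ 0.631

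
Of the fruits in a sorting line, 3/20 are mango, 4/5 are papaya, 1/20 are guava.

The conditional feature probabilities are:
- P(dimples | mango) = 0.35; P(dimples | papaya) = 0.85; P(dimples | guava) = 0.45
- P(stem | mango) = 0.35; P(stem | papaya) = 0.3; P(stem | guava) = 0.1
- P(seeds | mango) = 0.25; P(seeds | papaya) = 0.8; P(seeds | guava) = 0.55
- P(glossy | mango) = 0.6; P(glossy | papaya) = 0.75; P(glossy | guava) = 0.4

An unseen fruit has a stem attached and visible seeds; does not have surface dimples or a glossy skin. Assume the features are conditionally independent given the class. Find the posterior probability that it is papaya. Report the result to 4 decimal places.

0.6250

mango: 0.15 × (1−0.35) × 0.35 × 0.25 × (1−0.6) = 0.0034125
papaya: 0.8 × (1−0.85) × 0.3 × 0.8 × (1−0.75) = 0.0072
guava: 0.05 × (1−0.45) × 0.1 × 0.55 × (1−0.4) = 0.0009075
P(papaya | x) = 0.0072 / 0.01152 ≈ 0.6250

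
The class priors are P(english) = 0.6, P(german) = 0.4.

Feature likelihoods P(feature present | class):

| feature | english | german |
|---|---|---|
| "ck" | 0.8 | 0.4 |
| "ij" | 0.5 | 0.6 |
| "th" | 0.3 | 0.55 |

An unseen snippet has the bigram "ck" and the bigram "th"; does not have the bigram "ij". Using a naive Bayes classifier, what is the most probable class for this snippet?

english

english: 0.6 × 0.8 × (1−0.5) × 0.3 = 0.072
german: 0.4 × 0.4 × (1−0.6) × 0.55 = 0.0352
Highest score → english.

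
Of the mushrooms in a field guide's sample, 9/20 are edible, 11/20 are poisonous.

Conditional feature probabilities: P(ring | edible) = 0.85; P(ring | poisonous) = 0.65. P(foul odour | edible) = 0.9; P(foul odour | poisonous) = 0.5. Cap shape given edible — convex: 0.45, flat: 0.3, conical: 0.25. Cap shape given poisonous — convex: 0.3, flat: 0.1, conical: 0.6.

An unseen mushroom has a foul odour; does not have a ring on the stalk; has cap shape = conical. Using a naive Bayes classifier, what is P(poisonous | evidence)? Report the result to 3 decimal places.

0.792

edible: 0.45 × (1−0.85) × 0.9 × 0.25 = 0.0151875
poisonous: 0.55 × (1−0.65) × 0.5 × 0.6 = 0.05775
P(poisonous | x) = 0.05775 / 0.0729375 ≈ 0.792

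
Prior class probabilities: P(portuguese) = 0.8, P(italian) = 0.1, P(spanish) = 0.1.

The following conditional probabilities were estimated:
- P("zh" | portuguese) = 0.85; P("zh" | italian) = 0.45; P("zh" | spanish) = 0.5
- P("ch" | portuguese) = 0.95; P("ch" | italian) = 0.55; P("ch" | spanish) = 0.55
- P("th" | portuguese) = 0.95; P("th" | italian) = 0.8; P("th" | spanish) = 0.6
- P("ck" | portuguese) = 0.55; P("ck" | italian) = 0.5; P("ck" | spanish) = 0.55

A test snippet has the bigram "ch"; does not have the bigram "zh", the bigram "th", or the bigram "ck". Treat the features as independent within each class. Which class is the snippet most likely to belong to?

spanish

portuguese: 0.8 × (1−0.85) × 0.95 × (1−0.95) × (1−0.55) = 0.002565
italian: 0.1 × (1−0.45) × 0.55 × (1−0.8) × (1−0.5) = 0.003025
spanish: 0.1 × (1−0.5) × 0.55 × (1−0.6) × (1−0.55) = 0.00495
Highest score → spanish.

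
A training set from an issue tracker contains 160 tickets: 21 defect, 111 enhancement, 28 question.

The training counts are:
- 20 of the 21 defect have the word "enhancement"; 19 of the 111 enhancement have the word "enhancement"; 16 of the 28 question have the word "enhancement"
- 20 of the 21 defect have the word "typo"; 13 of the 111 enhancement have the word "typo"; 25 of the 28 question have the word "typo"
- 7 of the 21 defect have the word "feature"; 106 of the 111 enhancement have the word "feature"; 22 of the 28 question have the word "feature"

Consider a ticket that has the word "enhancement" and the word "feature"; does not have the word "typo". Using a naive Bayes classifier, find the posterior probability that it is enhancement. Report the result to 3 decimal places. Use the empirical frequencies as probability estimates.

defect: (21/160) × (20/21) × (1/21) × (7/21) ≈ 0.00198413
enhancement: (111/160) × (19/111) × (98/111) × (106/111) ≈ 0.10012
question: (28/160) × (16/28) × (3/28) × (22/28) ≈ 0.00841837
P(enhancement | x) = 0.10012 / 0.1105225 ≈ 0.906

0.906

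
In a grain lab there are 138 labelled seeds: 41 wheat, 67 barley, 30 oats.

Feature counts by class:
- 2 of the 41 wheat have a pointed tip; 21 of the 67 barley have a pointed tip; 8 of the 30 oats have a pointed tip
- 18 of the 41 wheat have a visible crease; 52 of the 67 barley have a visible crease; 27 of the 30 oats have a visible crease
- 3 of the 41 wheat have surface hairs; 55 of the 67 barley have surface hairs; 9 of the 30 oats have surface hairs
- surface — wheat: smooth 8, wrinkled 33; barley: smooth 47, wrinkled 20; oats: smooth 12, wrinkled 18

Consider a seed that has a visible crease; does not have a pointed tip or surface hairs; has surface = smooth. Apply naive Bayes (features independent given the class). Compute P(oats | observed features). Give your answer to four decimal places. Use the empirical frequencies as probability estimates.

0.4224

wheat: (41/138) × (39/41) × (18/41) × (38/41) × (8/41) ≈ 0.0224378
barley: (67/138) × (46/67) × (52/67) × (12/67) × (47/67) ≈ 0.032504
oats: (30/138) × (22/30) × (27/30) × (21/30) × (12/30) ≈ 0.0401739
P(oats | x) = 0.0401739 / 0.0951157 ≈ 0.4224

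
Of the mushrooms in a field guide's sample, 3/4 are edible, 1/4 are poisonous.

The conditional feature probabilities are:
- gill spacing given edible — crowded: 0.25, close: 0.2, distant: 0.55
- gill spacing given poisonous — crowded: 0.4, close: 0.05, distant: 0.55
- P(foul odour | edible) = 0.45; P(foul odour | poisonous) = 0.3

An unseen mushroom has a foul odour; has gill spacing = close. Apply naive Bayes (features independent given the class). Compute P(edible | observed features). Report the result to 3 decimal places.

0.947

edible: 0.75 × 0.2 × 0.45 = 0.0675
poisonous: 0.25 × 0.05 × 0.3 = 0.00375
P(edible | x) = 0.0675 / 0.07125 ≈ 0.947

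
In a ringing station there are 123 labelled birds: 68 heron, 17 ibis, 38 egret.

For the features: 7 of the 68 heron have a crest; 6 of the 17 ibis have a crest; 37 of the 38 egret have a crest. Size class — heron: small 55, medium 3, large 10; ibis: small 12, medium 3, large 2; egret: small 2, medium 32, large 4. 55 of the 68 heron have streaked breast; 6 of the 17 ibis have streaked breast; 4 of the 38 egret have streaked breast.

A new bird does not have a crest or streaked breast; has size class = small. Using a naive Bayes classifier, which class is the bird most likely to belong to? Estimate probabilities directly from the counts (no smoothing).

heron

heron: (68/123) × (61/68) × (55/68) × (13/68) ≈ 0.0766854
ibis: (17/123) × (11/17) × (12/17) × (11/17) ≈ 0.0408473
egret: (38/123) × (1/38) × (2/38) × (34/38) ≈ 0.000382857
Highest score → heron.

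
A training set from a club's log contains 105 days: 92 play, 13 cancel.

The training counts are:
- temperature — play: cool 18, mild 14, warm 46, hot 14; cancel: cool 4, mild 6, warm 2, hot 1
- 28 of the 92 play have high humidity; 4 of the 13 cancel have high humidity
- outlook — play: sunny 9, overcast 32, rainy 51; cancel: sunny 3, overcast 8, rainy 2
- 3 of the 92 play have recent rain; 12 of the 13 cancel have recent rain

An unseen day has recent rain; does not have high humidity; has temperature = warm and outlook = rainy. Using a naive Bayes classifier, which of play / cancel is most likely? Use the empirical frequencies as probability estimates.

play

play: (92/105) × (46/92) × (64/92) × (51/92) × (3/92) ≈ 0.00550905
cancel: (13/105) × (2/13) × (9/13) × (2/13) × (12/13) ≈ 0.00187268
Highest score → play.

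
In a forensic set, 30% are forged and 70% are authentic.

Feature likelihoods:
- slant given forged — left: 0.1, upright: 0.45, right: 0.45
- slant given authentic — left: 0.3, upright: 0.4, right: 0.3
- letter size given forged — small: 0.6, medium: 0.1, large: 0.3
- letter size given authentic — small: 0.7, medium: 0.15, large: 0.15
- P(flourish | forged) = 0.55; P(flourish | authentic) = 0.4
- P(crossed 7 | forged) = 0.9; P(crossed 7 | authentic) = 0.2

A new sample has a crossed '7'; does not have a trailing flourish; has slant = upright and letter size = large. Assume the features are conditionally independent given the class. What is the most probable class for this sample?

forged: 0.3 × 0.45 × 0.3 × (1−0.55) × 0.9 = 0.0164025
authentic: 0.7 × 0.4 × 0.15 × (1−0.4) × 0.2 = 0.00504
Highest score → forged.

forged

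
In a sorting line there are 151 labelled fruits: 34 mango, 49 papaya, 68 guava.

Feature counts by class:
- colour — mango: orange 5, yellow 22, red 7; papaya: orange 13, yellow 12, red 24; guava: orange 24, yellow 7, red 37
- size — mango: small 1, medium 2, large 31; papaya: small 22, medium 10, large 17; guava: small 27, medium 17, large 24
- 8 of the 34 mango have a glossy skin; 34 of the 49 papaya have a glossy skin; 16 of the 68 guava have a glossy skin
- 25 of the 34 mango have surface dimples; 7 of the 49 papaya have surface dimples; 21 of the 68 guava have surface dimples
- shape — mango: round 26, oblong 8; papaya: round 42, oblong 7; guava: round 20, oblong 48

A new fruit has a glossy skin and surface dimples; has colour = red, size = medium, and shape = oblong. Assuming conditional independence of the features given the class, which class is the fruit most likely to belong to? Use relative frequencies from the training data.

guava

mango: (34/151) × (7/34) × (2/34) × (8/34) × (25/34) × (8/34) ≈ 0.000111008
papaya: (49/151) × (24/49) × (10/49) × (34/49) × (7/49) × (7/49) ≈ 0.00045933
guava: (68/151) × (37/68) × (17/68) × (16/68) × (21/68) × (48/68) ≈ 0.00314209
Highest score → guava.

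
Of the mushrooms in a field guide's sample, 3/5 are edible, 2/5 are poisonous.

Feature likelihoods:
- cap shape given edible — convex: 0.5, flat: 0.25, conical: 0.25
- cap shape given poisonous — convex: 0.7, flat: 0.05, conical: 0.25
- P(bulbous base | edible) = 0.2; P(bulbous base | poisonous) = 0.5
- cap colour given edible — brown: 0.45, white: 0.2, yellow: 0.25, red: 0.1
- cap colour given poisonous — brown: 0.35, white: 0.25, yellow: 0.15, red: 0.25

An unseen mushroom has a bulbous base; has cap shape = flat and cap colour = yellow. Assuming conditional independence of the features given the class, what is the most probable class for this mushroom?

edible

edible: 0.6 × 0.25 × 0.2 × 0.25 = 0.0075
poisonous: 0.4 × 0.05 × 0.5 × 0.15 = 0.0015
Highest score → edible.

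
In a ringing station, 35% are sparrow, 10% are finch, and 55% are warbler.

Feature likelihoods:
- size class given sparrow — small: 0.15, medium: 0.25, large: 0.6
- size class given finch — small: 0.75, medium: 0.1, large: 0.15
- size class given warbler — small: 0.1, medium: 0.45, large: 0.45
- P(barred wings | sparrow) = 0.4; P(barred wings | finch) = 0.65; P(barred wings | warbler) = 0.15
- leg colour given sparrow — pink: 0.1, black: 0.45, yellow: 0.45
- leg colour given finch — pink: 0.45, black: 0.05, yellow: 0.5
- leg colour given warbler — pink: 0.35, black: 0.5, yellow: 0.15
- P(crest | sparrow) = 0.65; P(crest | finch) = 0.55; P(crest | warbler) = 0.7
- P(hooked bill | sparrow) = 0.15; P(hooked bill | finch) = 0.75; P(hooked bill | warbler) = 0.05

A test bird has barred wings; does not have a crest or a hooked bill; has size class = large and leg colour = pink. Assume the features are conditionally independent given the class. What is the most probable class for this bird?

warbler

sparrow: 0.35 × 0.6 × 0.4 × 0.1 × (1−0.65) × (1−0.15) = 0.002499
finch: 0.1 × 0.15 × 0.65 × 0.45 × (1−0.55) × (1−0.75) = 0.00049359375
warbler: 0.55 × 0.45 × 0.15 × 0.35 × (1−0.7) × (1−0.05) = 0.00370321875
Highest score → warbler.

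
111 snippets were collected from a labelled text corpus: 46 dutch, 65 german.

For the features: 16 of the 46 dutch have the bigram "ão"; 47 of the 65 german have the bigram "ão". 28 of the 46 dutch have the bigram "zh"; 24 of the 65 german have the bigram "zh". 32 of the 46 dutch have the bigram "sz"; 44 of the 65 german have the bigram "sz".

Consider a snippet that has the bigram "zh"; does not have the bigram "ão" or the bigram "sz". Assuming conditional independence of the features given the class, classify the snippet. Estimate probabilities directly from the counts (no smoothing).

dutch

dutch: (46/111) × (30/46) × (28/46) × (14/46) ≈ 0.050069
german: (65/111) × (18/65) × (24/65) × (21/65) ≈ 0.0193443
Highest score → dutch.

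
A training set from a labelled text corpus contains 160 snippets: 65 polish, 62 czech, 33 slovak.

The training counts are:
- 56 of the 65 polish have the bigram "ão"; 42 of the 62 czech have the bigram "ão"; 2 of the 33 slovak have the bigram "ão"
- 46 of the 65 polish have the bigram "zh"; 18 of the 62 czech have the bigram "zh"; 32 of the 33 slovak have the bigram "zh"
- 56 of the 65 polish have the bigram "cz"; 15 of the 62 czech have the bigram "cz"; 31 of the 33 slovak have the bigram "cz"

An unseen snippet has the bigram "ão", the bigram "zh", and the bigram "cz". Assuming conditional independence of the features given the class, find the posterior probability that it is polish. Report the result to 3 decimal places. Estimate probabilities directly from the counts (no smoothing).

polish: (65/160) × (56/65) × (46/65) × (56/65) ≈ 0.213396
czech: (62/160) × (42/62) × (18/62) × (15/62) ≈ 0.0184378
slovak: (33/160) × (2/33) × (32/33) × (31/33) ≈ 0.0113866
P(polish | x) = 0.213396 / 0.2432204 ≈ 0.877

0.877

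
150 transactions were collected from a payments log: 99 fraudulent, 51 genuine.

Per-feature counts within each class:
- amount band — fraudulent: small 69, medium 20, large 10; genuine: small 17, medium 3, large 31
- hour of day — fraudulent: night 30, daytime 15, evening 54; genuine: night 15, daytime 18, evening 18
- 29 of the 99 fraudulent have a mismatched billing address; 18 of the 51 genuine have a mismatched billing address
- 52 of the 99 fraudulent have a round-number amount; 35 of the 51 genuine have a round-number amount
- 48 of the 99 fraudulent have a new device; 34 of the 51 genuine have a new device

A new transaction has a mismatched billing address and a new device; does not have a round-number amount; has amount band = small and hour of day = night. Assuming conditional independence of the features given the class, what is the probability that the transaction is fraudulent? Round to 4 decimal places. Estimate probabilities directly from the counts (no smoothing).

fraudulent: (99/150) × (69/99) × (30/99) × (29/99) × (47/99) × (48/99) ≈ 0.00939886
genuine: (51/150) × (17/51) × (15/51) × (18/51) × (16/51) × (34/51) ≈ 0.00246059
P(fraudulent | x) = 0.00939886 / 0.01185945 ≈ 0.7925

0.7925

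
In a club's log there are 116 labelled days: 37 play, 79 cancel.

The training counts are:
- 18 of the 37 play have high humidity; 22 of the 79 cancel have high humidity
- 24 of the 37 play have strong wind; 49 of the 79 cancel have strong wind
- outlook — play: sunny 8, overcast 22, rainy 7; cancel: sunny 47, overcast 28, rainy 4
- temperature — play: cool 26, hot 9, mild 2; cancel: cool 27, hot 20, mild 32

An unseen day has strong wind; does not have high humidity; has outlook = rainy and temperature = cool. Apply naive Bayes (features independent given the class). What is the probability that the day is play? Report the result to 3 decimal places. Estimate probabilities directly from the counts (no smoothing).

0.728

play: (37/116) × (19/37) × (24/37) × (7/37) × (26/37) ≈ 0.0141245
cancel: (79/116) × (57/79) × (49/79) × (4/79) × (27/79) ≈ 0.00527419
P(play | x) = 0.0141245 / 0.01939869 ≈ 0.728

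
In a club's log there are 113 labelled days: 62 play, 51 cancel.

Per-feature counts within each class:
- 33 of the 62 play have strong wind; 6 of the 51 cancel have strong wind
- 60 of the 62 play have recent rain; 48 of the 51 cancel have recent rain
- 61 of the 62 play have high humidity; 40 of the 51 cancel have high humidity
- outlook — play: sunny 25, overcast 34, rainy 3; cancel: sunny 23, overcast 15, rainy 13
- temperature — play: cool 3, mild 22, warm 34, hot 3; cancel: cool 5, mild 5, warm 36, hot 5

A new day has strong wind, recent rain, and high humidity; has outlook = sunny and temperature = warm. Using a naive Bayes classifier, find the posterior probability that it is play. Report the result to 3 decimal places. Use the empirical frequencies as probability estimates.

0.831

play: (62/113) × (33/62) × (60/62) × (61/62) × (25/62) × (34/62) ≈ 0.0614849
cancel: (51/113) × (6/51) × (48/51) × (40/51) × (23/51) × (36/51) ≈ 0.0124774
P(play | x) = 0.0614849 / 0.0739623 ≈ 0.831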